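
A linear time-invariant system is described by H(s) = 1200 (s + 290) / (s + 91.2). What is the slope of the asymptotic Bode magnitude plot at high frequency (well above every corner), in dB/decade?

With 1 zero and 1 pole, the high-frequency asymptotic slope is 20 × (1 − 1) = 0 dB/decade.

0 dB/decade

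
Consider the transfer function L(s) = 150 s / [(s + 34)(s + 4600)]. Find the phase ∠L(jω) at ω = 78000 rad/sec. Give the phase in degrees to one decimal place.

∠(j78000) = 90.00°
∠(j78000 + 34) = arctan(78000/34) = 89.98°
∠(j78000 + 4600) = arctan(78000/4600) = 86.62°
∠L(j78000) = 90.00° − (89.98° + 86.62°) = -86.60°

-86.6°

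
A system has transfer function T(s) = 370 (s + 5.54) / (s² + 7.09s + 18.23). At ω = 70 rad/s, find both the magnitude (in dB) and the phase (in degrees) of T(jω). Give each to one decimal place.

|j70 + 5.54| = √(70² + 5.54²) = 70.22
|(j70)² + 7.09(j70) + 18.23| = |-4881.8 + j496.3| = 4907
|T(j70)| = 370 × 70.22 / 4907 = 5.2948
20 log₁₀(5.2948) = 14.48 dB
∠(j70 + 5.54) = arctan(70/5.54) = 85.47°
∠[(j70)² + 7.09(j70) + 18.23] = ∠[-4881.8 + j496.3] = 174.20°
∠T(j70) = 85.47° − 174.20° = -88.72°

|T| = 14.5 dB, ∠T = -88.7 deg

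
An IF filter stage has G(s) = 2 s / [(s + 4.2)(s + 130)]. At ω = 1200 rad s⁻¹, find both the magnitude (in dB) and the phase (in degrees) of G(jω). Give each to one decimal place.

|j1200| = 1200
|j1200 + 4.2| = √(1200² + 4.2²) = 1200
|j1200 + 130| = √(1200² + 130²) = 1207
|G(j1200)| = 2 × 1200 / (1200 × 1207) = 0.001657
20 log₁₀(0.001657) = -55.61 dB
∠(j1200) = 90.00°
∠(j1200 + 4.2) = arctan(1200/4.2) = 89.80°
∠(j1200 + 130) = arctan(1200/130) = 83.82°
∠G(j1200) = 90.00° − (89.80° + 83.82°) = -83.62°

|G| = -55.6 dB, ∠G = -83.6°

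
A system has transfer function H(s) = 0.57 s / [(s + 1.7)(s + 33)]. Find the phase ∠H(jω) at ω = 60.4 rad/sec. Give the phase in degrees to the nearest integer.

-60°

∠(j60.4) = 90.00°
∠(j60.4 + 1.7) = arctan(60.4/1.7) = 88.39°
∠(j60.4 + 33) = arctan(60.4/33) = 61.35°
∠H(j60.4) = 90.00° − (88.39° + 61.35°) = -59.74°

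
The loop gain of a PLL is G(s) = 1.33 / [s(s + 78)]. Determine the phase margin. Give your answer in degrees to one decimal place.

90.0°

Gain crossover: |G(jω)| = 1 at ω ≈ 0.0171 rad/sec.
∠G(j0.0171) = −90° − arctan(0.0171/78) ≈ -90.01°
PM = 180° + (-90.01°) = 89.99°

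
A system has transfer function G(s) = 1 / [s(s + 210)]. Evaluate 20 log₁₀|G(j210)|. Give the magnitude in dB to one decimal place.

-95.9 dB

|j210 + 210| = √(210² + 210²) = 297
|j210| = 210
|G(j210)| = 1 / (297 × 210) = 1.6034e-05
20 log₁₀(1.6034e-05) = -95.90 dB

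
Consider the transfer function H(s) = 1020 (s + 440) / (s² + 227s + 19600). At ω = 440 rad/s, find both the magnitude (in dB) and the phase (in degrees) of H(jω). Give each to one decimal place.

|H| = 10.0 dB, ∠H = -105.1°

|j440 + 440| = √(440² + 440²) = 622.3
|(j440)² + 227(j440) + 19600| = |-1.74e+05 + j99880| = 2.006e+05
|H(j440)| = 1020 × 622.3 / 2.006e+05 = 3.1635
20 log₁₀(3.1635) = 10.00 dB
∠(j440 + 440) = arctan(440/440) = 45.00°
∠[(j440)² + 227(j440) + 19600] = ∠[-1.74e+05 + j99880] = 150.14°
∠H(j440) = 45.00° − 150.14° = -105.14°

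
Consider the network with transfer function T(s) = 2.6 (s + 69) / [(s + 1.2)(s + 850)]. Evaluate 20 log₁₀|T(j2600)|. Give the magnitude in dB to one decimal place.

-60.4 dB

|j2600 + 69| = √(2600² + 69²) = 2601
|j2600 + 1.2| = √(2600² + 1.2²) = 2600
|j2600 + 850| = √(2600² + 850²) = 2735
|T(j2600)| = 2.6 × 2601 / (2600 × 2735) = 0.00095083
20 log₁₀(0.00095083) = -60.44 dB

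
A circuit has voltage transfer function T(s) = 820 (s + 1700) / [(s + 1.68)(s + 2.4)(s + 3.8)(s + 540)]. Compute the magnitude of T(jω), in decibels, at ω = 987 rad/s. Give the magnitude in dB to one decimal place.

|j987 + 1700| = √(987² + 1700²) = 1966
|j987 + 1.68| = √(987² + 1.68²) = 987
|j987 + 2.4| = √(987² + 2.4²) = 987
|j987 + 3.8| = √(987² + 3.8²) = 987
|j987 + 540| = √(987² + 540²) = 1125
|T(j987)| = 820 × 1966 / (987 × 987 × 987 × 1125) = 1.4901e-06
20 log₁₀(1.4901e-06) = -116.54 dB

-116.5 dB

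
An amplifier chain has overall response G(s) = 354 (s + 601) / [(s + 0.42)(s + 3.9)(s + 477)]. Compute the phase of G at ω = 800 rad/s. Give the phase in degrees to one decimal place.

-185.8°

∠(j800 + 601) = arctan(800/601) = 53.08°
∠(j800 + 0.42) = arctan(800/0.42) = 89.97°
∠(j800 + 3.9) = arctan(800/3.9) = 89.72°
∠(j800 + 477) = arctan(800/477) = 59.19°
∠G(j800) = 53.08° − (89.97° + 89.72° + 59.19°) = -185.80°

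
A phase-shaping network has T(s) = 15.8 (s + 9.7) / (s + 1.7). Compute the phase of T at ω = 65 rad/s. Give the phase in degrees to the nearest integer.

∠(j65 + 9.7) = arctan(65/9.7) = 81.51°
∠(j65 + 1.7) = arctan(65/1.7) = 88.50°
∠T(j65) = 81.51° − 88.50° = -6.99°

-7 deg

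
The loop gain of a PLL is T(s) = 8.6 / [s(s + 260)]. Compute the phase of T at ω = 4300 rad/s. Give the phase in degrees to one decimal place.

-176.5°

∠(j4300 + 260) = arctan(4300/260) = 86.54°
∠(j4300) = 90.00°
∠T(j4300) = − (86.54° + 90.00°) = -176.54°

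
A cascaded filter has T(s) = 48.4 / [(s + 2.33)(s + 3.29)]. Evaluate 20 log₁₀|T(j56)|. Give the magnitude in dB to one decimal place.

-36.3 dB

|j56 + 2.33| = √(56² + 2.33²) = 56.05
|j56 + 3.29| = √(56² + 3.29²) = 56.1
|T(j56)| = 48.4 / (56.05 × 56.1) = 0.015394
20 log₁₀(0.015394) = -36.25 dB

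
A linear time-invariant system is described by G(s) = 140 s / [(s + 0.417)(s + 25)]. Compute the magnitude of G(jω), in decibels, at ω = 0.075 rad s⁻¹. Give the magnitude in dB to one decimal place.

|j0.075| = 0.075
|j0.075 + 0.417| = √(0.075² + 0.417²) = 0.4237
|j0.075 + 25| = √(0.075² + 25²) = 25
|G(j0.075)| = 140 × 0.075 / (0.4237 × 25) = 0.99128
20 log₁₀(0.99128) = -0.08 dB

-0.1 dB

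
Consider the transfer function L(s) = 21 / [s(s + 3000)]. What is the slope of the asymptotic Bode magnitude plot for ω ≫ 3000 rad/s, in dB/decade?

With 0 zeros and 2 poles, the high-frequency asymptotic slope is 20 × (0 − 2) = -40 dB/decade.

-40 dB/decade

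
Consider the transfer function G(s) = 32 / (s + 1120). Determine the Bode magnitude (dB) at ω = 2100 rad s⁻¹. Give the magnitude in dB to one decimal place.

-37.4 dB

|j2100 + 1120| = √(2100² + 1120²) = 2380
|G(j2100)| = 32 / 2380 = 0.013445
20 log₁₀(0.013445) = -37.43 dB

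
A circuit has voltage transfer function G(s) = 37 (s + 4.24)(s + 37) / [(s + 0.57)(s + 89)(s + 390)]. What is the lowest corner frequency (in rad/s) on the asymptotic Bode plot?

Break frequencies occur at each pole and zero magnitude: 0.57 rad/s, 4.24 rad/s, 37 rad/s, 89 rad/s, 390 rad/s.
The lowest is 0.57 rad/s.

0.57 rad/s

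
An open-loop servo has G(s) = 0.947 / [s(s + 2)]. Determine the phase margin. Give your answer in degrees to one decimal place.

Gain crossover: |G(jω)| = 1 at ω ≈ 0.461 rad/s.
∠G(j0.461) = −90° − arctan(0.461/2) ≈ -102.99°
PM = 180° + (-102.99°) = 77.01°

77.0°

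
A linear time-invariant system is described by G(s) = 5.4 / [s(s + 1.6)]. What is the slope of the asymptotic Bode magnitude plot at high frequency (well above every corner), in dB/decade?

-40 dB/decade

With 0 zeros and 2 poles, the high-frequency asymptotic slope is 20 × (0 − 2) = -40 dB/decade.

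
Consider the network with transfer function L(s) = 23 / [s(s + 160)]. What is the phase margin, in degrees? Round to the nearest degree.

Gain crossover: |L(jω)| = 1 at ω ≈ 0.144 rad/s.
∠L(j0.144) = −90° − arctan(0.144/160) ≈ -90.05°
PM = 180° + (-90.05°) = 89.95°

90°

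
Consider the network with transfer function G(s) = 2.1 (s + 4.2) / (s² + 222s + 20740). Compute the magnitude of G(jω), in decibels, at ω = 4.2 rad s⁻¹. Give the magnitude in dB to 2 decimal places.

-64.42 dB

|j4.2 + 4.2| = √(4.2² + 4.2²) = 5.94
|(j4.2)² + 222(j4.2) + 20740| = |20722 + j932.4| = 2.074e+04
|G(j4.2)| = 2.1 × 5.94 / 2.074e+04 = 0.00060132
20 log₁₀(0.00060132) = -64.418 dB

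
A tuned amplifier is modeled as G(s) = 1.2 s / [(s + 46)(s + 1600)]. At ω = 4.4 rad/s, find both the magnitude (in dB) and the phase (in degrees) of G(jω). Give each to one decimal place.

|G| = -82.9 dB, ∠G = 84.4°

|j4.4| = 4.4
|j4.4 + 46| = √(4.4² + 46²) = 46.21
|j4.4 + 1600| = √(4.4² + 1600²) = 1600
|G(j4.4)| = 1.2 × 4.4 / (46.21 × 1600) = 7.1413e-05
20 log₁₀(7.1413e-05) = -82.92 dB
∠(j4.4) = 90.00°
∠(j4.4 + 46) = arctan(4.4/46) = 5.46°
∠(j4.4 + 1600) = arctan(4.4/1600) = 0.16°
∠G(j4.4) = 90.00° − (5.46° + 0.16°) = 84.38°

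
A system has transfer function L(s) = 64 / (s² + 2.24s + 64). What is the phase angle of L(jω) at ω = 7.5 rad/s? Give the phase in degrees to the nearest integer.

-65°

∠[(j7.5)² + 2.24(j7.5) + 64] = ∠[7.75 + j16.8] = 65.24°
∠L(j7.5) = −65.24° = -65.24°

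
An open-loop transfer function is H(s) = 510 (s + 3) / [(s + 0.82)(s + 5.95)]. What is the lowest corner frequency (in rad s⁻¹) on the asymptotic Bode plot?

Break frequencies occur at each pole and zero magnitude: 0.82 rad s⁻¹, 3 rad s⁻¹, 5.95 rad s⁻¹.
The lowest is 0.82 rad s⁻¹.

0.82 rad s⁻¹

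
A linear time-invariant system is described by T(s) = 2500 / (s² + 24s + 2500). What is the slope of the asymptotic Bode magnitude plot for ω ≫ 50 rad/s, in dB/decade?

-40 dB/decade

With 0 zeros and 2 poles, the high-frequency asymptotic slope is 20 × (0 − 2) = -40 dB/decade.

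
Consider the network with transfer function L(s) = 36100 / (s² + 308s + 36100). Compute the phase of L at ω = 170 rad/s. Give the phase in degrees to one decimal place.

∠[(j170)² + 308(j170) + 36100] = ∠[7200 + j52360] = 82.17°
∠L(j170) = −82.17° = -82.17°

-82.2 deg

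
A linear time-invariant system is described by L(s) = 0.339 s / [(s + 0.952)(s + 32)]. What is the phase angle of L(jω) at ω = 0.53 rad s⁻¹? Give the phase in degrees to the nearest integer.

∠(j0.53) = 90.00°
∠(j0.53 + 0.952) = arctan(0.53/0.952) = 29.11°
∠(j0.53 + 32) = arctan(0.53/32) = 0.95°
∠L(j0.53) = 90.00° − (29.11° + 0.95°) = 59.95°

60 deg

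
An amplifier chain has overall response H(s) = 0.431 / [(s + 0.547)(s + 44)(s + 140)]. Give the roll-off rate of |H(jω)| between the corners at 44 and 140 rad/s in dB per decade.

In this band the factors already past their corner are: pole at 0.547, pole at 44; net slope = -40 dB/decade.

-40 dB/decade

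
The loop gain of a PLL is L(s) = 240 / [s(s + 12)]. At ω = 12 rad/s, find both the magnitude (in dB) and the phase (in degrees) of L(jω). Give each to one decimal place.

|j12 + 12| = √(12² + 12²) = 16.97
|j12| = 12
|L(j12)| = 240 / (16.97 × 12) = 1.1785
20 log₁₀(1.1785) = 1.43 dB
∠(j12 + 12) = arctan(12/12) = 45.00°
∠(j12) = 90.00°
∠L(j12) = − (45.00° + 90.00°) = -135.00°

|L| = 1.4 dB, ∠L = -135.0°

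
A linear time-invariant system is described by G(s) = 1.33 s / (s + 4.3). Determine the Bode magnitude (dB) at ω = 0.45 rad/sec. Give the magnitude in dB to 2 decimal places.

|j0.45| = 0.45
|j0.45 + 4.3| = √(0.45² + 4.3²) = 4.323
|G(j0.45)| = 1.33 × 0.45 / 4.323 = 0.13843
20 log₁₀(0.13843) = -17.175 dB

-17.18 dB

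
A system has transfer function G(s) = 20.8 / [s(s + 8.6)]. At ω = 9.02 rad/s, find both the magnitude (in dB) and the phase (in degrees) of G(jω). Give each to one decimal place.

|j9.02 + 8.6| = √(9.02² + 8.6²) = 12.46
|j9.02| = 9.02
|G(j9.02)| = 20.8 / (12.46 × 9.02) = 0.18503
20 log₁₀(0.18503) = -14.66 dB
∠(j9.02 + 8.6) = arctan(9.02/8.6) = 46.37°
∠(j9.02) = 90.00°
∠G(j9.02) = − (46.37° + 90.00°) = -136.37°

|G| = -14.7 dB, ∠G = -136.4°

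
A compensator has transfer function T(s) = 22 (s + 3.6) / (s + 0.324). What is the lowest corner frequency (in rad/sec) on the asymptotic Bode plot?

Break frequencies occur at each pole and zero magnitude: 0.324 rad/sec, 3.6 rad/sec.
The lowest is 0.324 rad/sec.

0.324 rad/sec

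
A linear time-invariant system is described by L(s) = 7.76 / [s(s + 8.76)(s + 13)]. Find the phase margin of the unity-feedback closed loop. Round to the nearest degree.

Gain crossover: |L(jω)| = 1 at ω ≈ 0.0681 rad/s.
∠L(j0.0681) = −90° − arctan(0.0681/8.76) − arctan(0.0681/13) ≈ -90.75°
PM = 180° + (-90.75°) = 89.25°

89 deg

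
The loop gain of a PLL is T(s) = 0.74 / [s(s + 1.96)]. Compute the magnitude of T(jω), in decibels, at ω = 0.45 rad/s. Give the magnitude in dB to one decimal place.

-1.7 dB

|j0.45 + 1.96| = √(0.45² + 1.96²) = 2.011
|j0.45| = 0.45
|T(j0.45)| = 0.74 / (2.011 × 0.45) = 0.81773
20 log₁₀(0.81773) = -1.75 dB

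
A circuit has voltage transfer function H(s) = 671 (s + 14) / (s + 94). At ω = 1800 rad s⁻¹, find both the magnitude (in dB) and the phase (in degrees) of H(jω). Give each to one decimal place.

|j1800 + 14| = √(1800² + 14²) = 1800
|j1800 + 94| = √(1800² + 94²) = 1802
|H(j1800)| = 671 × 1800 / 1802 = 670.11
20 log₁₀(670.11) = 56.52 dB
∠(j1800 + 14) = arctan(1800/14) = 89.55°
∠(j1800 + 94) = arctan(1800/94) = 87.01°
∠H(j1800) = 89.55° − 87.01° = 2.54°

|H| = 56.5 dB, ∠H = 2.5°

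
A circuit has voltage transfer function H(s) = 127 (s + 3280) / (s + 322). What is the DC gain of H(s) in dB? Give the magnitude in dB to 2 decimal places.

H(0) = 127 × 3280 / 322 = 1293.7
20 log₁₀(1293.7) = 62.236 dB

62.24 dB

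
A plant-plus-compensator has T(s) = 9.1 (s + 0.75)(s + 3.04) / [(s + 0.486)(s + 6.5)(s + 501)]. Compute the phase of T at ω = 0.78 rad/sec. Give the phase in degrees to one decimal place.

-4.5°

∠(j0.78 + 0.75) = arctan(0.78/0.75) = 46.12°
∠(j0.78 + 3.04) = arctan(0.78/3.04) = 14.39°
∠(j0.78 + 0.486) = arctan(0.78/0.486) = 58.07°
∠(j0.78 + 6.5) = arctan(0.78/6.5) = 6.84°
∠(j0.78 + 501) = arctan(0.78/501) = 0.09°
∠T(j0.78) = 46.12° + 14.39° − (58.07° + 6.84° + 0.09°) = -4.49°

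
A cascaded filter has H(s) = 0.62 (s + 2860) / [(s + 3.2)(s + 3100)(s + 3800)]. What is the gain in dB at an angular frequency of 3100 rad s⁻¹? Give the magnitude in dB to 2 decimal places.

-148.13 dB

|j3100 + 2860| = √(3100² + 2860²) = 4218
|j3100 + 3.2| = √(3100² + 3.2²) = 3100
|j3100 + 3100| = √(3100² + 3100²) = 4384
|j3100 + 3800| = √(3100² + 3800²) = 4904
|H(j3100)| = 0.62 × 4218 / (3100 × 4384 × 4904) = 3.9235e-08
20 log₁₀(3.9235e-08) = -148.126 dB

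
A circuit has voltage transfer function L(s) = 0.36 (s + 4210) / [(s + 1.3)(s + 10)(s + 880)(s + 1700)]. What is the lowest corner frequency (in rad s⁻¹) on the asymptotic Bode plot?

1.3 rad s⁻¹

Break frequencies occur at each pole and zero magnitude: 1.3 rad s⁻¹, 10 rad s⁻¹, 880 rad s⁻¹, 1700 rad s⁻¹, 4210 rad s⁻¹.
The lowest is 1.3 rad s⁻¹.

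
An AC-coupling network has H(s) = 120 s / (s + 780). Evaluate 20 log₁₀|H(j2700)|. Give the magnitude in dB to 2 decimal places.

41.24 dB

|j2700| = 2700
|j2700 + 780| = √(2700² + 780²) = 2810
|H(j2700)| = 120 × 2700 / 2810 = 115.29
20 log₁₀(115.29) = 41.236 dB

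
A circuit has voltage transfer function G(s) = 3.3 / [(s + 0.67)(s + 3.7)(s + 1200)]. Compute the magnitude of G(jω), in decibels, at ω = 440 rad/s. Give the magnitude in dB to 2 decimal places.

-157.50 dB

|j440 + 0.67| = √(440² + 0.67²) = 440
|j440 + 3.7| = √(440² + 3.7²) = 440
|j440 + 1200| = √(440² + 1200²) = 1278
|G(j440)| = 3.3 / (440 × 440 × 1278) = 1.3336e-08
20 log₁₀(1.3336e-08) = -157.500 dB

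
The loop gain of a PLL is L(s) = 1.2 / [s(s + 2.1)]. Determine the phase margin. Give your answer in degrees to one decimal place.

Gain crossover: |L(jω)| = 1 at ω ≈ 0.553 rad s⁻¹.
∠L(j0.553) = −90° − arctan(0.553/2.1) ≈ -104.74°
PM = 180° + (-104.74°) = 75.26°

75.3°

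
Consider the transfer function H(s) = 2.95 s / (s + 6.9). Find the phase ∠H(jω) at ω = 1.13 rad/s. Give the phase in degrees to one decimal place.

80.7°

∠(j1.13) = 90.00°
∠(j1.13 + 6.9) = arctan(1.13/6.9) = 9.30°
∠H(j1.13) = 90.00° − 9.30° = 80.70°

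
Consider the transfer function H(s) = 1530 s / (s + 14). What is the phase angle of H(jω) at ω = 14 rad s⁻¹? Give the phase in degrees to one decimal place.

∠(j14) = 90.00°
∠(j14 + 14) = arctan(14/14) = 45.00°
∠H(j14) = 90.00° − 45.00° = 45.00°

45.0°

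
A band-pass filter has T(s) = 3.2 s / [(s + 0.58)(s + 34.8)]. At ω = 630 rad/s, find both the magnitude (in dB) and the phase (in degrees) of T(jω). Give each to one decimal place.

|j630| = 630
|j630 + 0.58| = √(630² + 0.58²) = 630
|j630 + 34.8| = √(630² + 34.8²) = 631
|T(j630)| = 3.2 × 630 / (630 × 631) = 0.0050716
20 log₁₀(0.0050716) = -45.90 dB
∠(j630) = 90.00°
∠(j630 + 0.58) = arctan(630/0.58) = 89.95°
∠(j630 + 34.8) = arctan(630/34.8) = 86.84°
∠T(j630) = 90.00° − (89.95° + 86.84°) = -86.79°

|T| = -45.9 dB, ∠T = -86.8 deg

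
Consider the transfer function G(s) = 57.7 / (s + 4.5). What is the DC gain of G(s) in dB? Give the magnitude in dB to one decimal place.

22.2 dB

G(0) = 57.7 / 4.5 = 12.822
20 log₁₀(12.822) = 22.16 dB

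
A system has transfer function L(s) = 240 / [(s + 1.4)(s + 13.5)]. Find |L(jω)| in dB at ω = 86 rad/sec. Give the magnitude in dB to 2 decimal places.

-29.88 dB

|j86 + 1.4| = √(86² + 1.4²) = 86.01
|j86 + 13.5| = √(86² + 13.5²) = 87.05
|L(j86)| = 240 / (86.01 × 87.05) = 0.032053
20 log₁₀(0.032053) = -29.883 dB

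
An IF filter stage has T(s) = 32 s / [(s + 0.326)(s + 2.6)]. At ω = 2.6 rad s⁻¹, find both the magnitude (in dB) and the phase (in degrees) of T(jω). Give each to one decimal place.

|T| = 18.7 dB, ∠T = -37.9 deg

|j2.6| = 2.6
|j2.6 + 0.326| = √(2.6² + 0.326²) = 2.62
|j2.6 + 2.6| = √(2.6² + 2.6²) = 3.677
|T(j2.6)| = 32 × 2.6 / (2.62 × 3.677) = 8.6352
20 log₁₀(8.6352) = 18.73 dB
∠(j2.6) = 90.00°
∠(j2.6 + 0.326) = arctan(2.6/0.326) = 82.85°
∠(j2.6 + 2.6) = arctan(2.6/2.6) = 45.00°
∠T(j2.6) = 90.00° − (82.85° + 45.00°) = -37.85°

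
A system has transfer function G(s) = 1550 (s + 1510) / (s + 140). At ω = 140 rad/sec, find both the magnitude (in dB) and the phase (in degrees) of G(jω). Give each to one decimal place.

|G| = 81.5 dB, ∠G = -39.7°

|j140 + 1510| = √(140² + 1510²) = 1516
|j140 + 140| = √(140² + 140²) = 198
|G(j140)| = 1550 × 1516 / 198 = 11872
20 log₁₀(11872) = 81.49 dB
∠(j140 + 1510) = arctan(140/1510) = 5.30°
∠(j140 + 140) = arctan(140/140) = 45.00°
∠G(j140) = 5.30° − 45.00° = -39.70°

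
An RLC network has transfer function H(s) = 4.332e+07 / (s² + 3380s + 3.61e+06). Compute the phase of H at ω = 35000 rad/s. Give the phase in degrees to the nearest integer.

∠[(j35000)² + 3380(j35000) + 3.61e+06] = ∠[-1.2214e+09 + j1.183e+08] = 174.47°
∠H(j35000) = −174.47° = -174.47°

-174 deg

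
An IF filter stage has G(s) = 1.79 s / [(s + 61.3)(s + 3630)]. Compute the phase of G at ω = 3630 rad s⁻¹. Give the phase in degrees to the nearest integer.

-44°

∠(j3630) = 90.00°
∠(j3630 + 61.3) = arctan(3630/61.3) = 89.03°
∠(j3630 + 3630) = arctan(3630/3630) = 45.00°
∠G(j3630) = 90.00° − (89.03° + 45.00°) = -44.03°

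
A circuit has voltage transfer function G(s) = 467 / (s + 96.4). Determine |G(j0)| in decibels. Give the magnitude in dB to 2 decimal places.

G(0) = 467 / 96.4 = 4.8444
20 log₁₀(4.8444) = 13.705 dB

13.70 dB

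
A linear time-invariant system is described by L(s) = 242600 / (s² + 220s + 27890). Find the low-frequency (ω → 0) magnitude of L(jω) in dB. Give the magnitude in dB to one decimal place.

L(0) = 242600 / 27890 = 8.6985
20 log₁₀(8.6985) = 18.79 dB

18.8 dB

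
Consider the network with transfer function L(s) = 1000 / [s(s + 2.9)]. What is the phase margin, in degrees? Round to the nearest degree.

5°

Gain crossover: |L(jω)| = 1 at ω ≈ 31.6 rad/s.
∠L(j31.6) = −90° − arctan(31.6/2.9) ≈ -174.75°
PM = 180° + (-174.75°) = 5.25°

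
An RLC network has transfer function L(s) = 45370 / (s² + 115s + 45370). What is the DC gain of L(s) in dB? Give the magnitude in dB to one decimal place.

L(0) = 45370 / 45370 = 1
20 log₁₀(1) = 0.00 dB

0.0 dB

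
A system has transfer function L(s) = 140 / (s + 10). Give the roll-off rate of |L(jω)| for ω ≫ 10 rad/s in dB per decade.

-20 dB/decade

With 0 zeros and 1 pole, the high-frequency asymptotic slope is 20 × (0 − 1) = -20 dB/decade.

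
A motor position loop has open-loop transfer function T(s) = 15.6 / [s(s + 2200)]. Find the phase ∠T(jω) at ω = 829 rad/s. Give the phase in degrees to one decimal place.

∠(j829 + 2200) = arctan(829/2200) = 20.65°
∠(j829) = 90.00°
∠T(j829) = − (20.65° + 90.00°) = -110.65°

-110.6°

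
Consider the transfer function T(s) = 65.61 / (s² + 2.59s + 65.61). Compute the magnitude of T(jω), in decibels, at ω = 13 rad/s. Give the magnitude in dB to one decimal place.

|(j13)² + 2.59(j13) + 65.61| = |-103.39 + j33.67| = 108.7
|T(j13)| = 65.61 / 108.7 = 0.6034
20 log₁₀(0.6034) = -4.39 dB

-4.4 dB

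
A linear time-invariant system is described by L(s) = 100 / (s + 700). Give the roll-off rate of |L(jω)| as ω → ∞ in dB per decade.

-20 dB/decade

With 0 zeros and 1 pole, the high-frequency asymptotic slope is 20 × (0 − 1) = -20 dB/decade.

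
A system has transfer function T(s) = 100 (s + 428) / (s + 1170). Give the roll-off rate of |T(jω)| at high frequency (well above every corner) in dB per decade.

With 1 zero and 1 pole, the high-frequency asymptotic slope is 20 × (1 − 1) = 0 dB/decade.

0 dB/decade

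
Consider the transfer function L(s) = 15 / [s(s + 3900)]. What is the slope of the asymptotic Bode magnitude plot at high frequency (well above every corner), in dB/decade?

With 0 zeros and 2 poles, the high-frequency asymptotic slope is 20 × (0 − 2) = -40 dB/decade.

-40 dB/decade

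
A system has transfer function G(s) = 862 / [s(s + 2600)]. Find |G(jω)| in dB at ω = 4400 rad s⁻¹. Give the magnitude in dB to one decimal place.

|j4400 + 2600| = √(4400² + 2600²) = 5111
|j4400| = 4400
|G(j4400)| = 862 / (5111 × 4400) = 3.8333e-05
20 log₁₀(3.8333e-05) = -88.33 dB

-88.3 dB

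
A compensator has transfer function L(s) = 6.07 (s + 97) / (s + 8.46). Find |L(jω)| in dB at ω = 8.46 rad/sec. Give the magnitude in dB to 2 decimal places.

33.87 dB

|j8.46 + 97| = √(8.46² + 97²) = 97.37
|j8.46 + 8.46| = √(8.46² + 8.46²) = 11.96
|L(j8.46)| = 6.07 × 97.37 / 11.96 = 49.399
20 log₁₀(49.399) = 33.874 dB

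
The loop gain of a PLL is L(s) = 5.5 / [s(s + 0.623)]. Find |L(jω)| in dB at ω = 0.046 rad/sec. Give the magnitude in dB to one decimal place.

|j0.046 + 0.623| = √(0.046² + 0.623²) = 0.6247
|j0.046| = 0.046
|L(j0.046)| = 5.5 / (0.6247 × 0.046) = 191.4
20 log₁₀(191.4) = 45.64 dB

45.6 dB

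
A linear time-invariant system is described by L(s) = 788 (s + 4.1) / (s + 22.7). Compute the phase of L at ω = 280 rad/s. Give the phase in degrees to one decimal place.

∠(j280 + 4.1) = arctan(280/4.1) = 89.16°
∠(j280 + 22.7) = arctan(280/22.7) = 85.37°
∠L(j280) = 89.16° − 85.37° = 3.80°

3.8°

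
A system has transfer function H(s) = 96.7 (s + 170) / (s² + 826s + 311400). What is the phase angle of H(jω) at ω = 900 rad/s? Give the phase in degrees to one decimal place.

∠(j900 + 170) = arctan(900/170) = 79.30°
∠[(j900)² + 826(j900) + 311400] = ∠[-4.986e+05 + j7.434e+05] = 123.85°
∠H(j900) = 79.30° − 123.85° = -44.55°

-44.5°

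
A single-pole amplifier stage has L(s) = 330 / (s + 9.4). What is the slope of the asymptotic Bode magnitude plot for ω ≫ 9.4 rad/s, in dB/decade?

-20 dB/decade

With 0 zeros and 1 pole, the high-frequency asymptotic slope is 20 × (0 − 1) = -20 dB/decade.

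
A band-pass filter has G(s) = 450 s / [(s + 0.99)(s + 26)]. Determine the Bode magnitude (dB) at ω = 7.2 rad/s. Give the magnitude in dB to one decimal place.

24.4 dB

|j7.2| = 7.2
|j7.2 + 0.99| = √(7.2² + 0.99²) = 7.268
|j7.2 + 26| = √(7.2² + 26²) = 26.98
|G(j7.2)| = 450 × 7.2 / (7.268 × 26.98) = 16.524
20 log₁₀(16.524) = 24.36 dB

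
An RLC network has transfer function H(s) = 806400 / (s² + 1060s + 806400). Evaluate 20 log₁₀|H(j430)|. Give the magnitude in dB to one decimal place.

|(j430)² + 1060(j430) + 806400| = |6.215e+05 + j4.558e+05| = 7.707e+05
|H(j430)| = 806400 / 7.707e+05 = 1.0463
20 log₁₀(1.0463) = 0.39 dB

0.4 dB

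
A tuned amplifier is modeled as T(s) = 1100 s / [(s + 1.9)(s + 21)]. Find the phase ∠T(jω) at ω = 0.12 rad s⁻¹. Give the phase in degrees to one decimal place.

86.1°

∠(j0.12) = 90.00°
∠(j0.12 + 1.9) = arctan(0.12/1.9) = 3.61°
∠(j0.12 + 21) = arctan(0.12/21) = 0.33°
∠T(j0.12) = 90.00° − (3.61° + 0.33°) = 86.06°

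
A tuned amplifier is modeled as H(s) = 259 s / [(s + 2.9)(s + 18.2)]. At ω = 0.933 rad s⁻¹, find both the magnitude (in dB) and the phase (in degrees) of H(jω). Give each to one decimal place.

|j0.933| = 0.933
|j0.933 + 2.9| = √(0.933² + 2.9²) = 3.046
|j0.933 + 18.2| = √(0.933² + 18.2²) = 18.22
|H(j0.933)| = 259 × 0.933 / (3.046 × 18.22) = 4.3527
20 log₁₀(4.3527) = 12.78 dB
∠(j0.933) = 90.00°
∠(j0.933 + 2.9) = arctan(0.933/2.9) = 17.83°
∠(j0.933 + 18.2) = arctan(0.933/18.2) = 2.93°
∠H(j0.933) = 90.00° − (17.83° + 2.93°) = 69.23°

|H| = 12.8 dB, ∠H = 69.2 deg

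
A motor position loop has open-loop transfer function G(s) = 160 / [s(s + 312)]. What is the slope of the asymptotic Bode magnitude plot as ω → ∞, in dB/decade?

With 0 zeros and 2 poles, the high-frequency asymptotic slope is 20 × (0 − 2) = -40 dB/decade.

-40 dB/decade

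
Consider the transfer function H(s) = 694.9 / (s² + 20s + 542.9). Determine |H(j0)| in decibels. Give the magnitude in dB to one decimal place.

2.1 dB

H(0) = 694.9 / 542.9 = 1.28
20 log₁₀(1.28) = 2.14 dB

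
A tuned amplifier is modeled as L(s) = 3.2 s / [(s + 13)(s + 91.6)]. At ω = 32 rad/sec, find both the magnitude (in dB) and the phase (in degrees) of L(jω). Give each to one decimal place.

|j32| = 32
|j32 + 13| = √(32² + 13²) = 34.54
|j32 + 91.6| = √(32² + 91.6²) = 97.03
|L(j32)| = 3.2 × 32 / (34.54 × 97.03) = 0.030555
20 log₁₀(0.030555) = -30.30 dB
∠(j32) = 90.00°
∠(j32 + 13) = arctan(32/13) = 67.89°
∠(j32 + 91.6) = arctan(32/91.6) = 19.26°
∠L(j32) = 90.00° − (67.89° + 19.26°) = 2.85°

|L| = -30.3 dB, ∠L = 2.9 deg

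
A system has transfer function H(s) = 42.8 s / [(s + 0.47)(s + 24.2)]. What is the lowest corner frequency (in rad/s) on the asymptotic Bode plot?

Break frequencies occur at each pole and zero magnitude: 0.47 rad/s, 24.2 rad/s.
The lowest is 0.47 rad/s.

0.47 rad/s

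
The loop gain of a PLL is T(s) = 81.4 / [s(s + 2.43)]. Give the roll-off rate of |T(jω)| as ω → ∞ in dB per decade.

With 0 zeros and 2 poles, the high-frequency asymptotic slope is 20 × (0 − 2) = -40 dB/decade.

-40 dB/decade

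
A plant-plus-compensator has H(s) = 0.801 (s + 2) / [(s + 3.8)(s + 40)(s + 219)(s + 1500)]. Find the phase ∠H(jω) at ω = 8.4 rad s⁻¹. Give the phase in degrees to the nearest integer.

-3°

∠(j8.4 + 2) = arctan(8.4/2) = 76.61°
∠(j8.4 + 3.8) = arctan(8.4/3.8) = 65.66°
∠(j8.4 + 40) = arctan(8.4/40) = 11.86°
∠(j8.4 + 219) = arctan(8.4/219) = 2.20°
∠(j8.4 + 1500) = arctan(8.4/1500) = 0.32°
∠H(j8.4) = 76.61° − (65.66° + 11.86° + 2.20° + 0.32°) = -3.43°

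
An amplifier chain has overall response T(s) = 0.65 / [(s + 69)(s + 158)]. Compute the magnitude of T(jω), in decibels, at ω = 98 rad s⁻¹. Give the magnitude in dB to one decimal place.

-90.7 dB

|j98 + 69| = √(98² + 69²) = 119.9
|j98 + 158| = √(98² + 158²) = 185.9
|T(j98)| = 0.65 / (119.9 × 185.9) = 2.9169e-05
20 log₁₀(2.9169e-05) = -90.70 dB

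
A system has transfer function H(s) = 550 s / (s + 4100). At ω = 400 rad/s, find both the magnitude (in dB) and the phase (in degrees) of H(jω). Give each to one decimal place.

|j400| = 400
|j400 + 4100| = √(400² + 4100²) = 4119
|H(j400)| = 550 × 400 / 4119 = 53.405
20 log₁₀(53.405) = 34.55 dB
∠(j400) = 90.00°
∠(j400 + 4100) = arctan(400/4100) = 5.57°
∠H(j400) = 90.00° − 5.57° = 84.43°

|H| = 34.6 dB, ∠H = 84.4°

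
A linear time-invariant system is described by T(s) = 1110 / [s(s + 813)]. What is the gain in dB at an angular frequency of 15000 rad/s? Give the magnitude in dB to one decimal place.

-106.1 dB

|j15000 + 813| = √(15000² + 813²) = 1.502e+04
|j15000| = 1.5e+04
|T(j15000)| = 1110 / (1.502e+04 × 1.5e+04) = 4.9261e-06
20 log₁₀(4.9261e-06) = -106.15 dB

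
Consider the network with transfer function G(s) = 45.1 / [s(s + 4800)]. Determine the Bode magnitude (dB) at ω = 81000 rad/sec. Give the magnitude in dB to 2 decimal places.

-163.27 dB

|j81000 + 4800| = √(81000² + 4800²) = 8.114e+04
|j81000| = 8.1e+04
|G(j81000)| = 45.1 / (8.114e+04 × 8.1e+04) = 6.8619e-09
20 log₁₀(6.8619e-09) = -163.271 dB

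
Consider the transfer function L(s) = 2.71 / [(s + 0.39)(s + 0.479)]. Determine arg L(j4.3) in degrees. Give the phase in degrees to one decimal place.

∠(j4.3 + 0.39) = arctan(4.3/0.39) = 84.82°
∠(j4.3 + 0.479) = arctan(4.3/0.479) = 83.64°
∠L(j4.3) = − (84.82° + 83.64°) = -168.46°

-168.5°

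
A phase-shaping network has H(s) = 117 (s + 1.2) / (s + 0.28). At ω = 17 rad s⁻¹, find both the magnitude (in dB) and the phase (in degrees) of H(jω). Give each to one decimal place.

|H| = 41.4 dB, ∠H = -3.1°

|j17 + 1.2| = √(17² + 1.2²) = 17.04
|j17 + 0.28| = √(17² + 0.28²) = 17
|H(j17)| = 117 × 17.04 / 17 = 117.28
20 log₁₀(117.28) = 41.38 dB
∠(j17 + 1.2) = arctan(17/1.2) = 85.96°
∠(j17 + 0.28) = arctan(17/0.28) = 89.06°
∠H(j17) = 85.96° − 89.06° = -3.09°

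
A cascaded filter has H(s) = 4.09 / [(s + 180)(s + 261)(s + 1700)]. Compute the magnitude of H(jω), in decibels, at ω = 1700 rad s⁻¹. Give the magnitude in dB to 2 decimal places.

|j1700 + 180| = √(1700² + 180²) = 1710
|j1700 + 261| = √(1700² + 261²) = 1720
|j1700 + 1700| = √(1700² + 1700²) = 2404
|H(j1700)| = 4.09 / (1710 × 1720 × 2404) = 5.786e-10
20 log₁₀(5.786e-10) = -184.752 dB

-184.75 dB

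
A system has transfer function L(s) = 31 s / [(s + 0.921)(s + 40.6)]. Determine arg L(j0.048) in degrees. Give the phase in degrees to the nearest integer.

∠(j0.048) = 90.00°
∠(j0.048 + 0.921) = arctan(0.048/0.921) = 2.98°
∠(j0.048 + 40.6) = arctan(0.048/40.6) = 0.07°
∠L(j0.048) = 90.00° − (2.98° + 0.07°) = 86.95°

87°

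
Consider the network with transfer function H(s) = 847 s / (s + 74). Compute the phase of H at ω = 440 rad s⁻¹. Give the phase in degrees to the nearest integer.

∠(j440) = 90.00°
∠(j440 + 74) = arctan(440/74) = 80.45°
∠H(j440) = 90.00° − 80.45° = 9.55°

10 deg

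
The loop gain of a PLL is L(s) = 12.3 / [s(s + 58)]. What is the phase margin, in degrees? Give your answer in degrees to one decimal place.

89.8°

Gain crossover: |L(jω)| = 1 at ω ≈ 0.212 rad/s.
∠L(j0.212) = −90° − arctan(0.212/58) ≈ -90.21°
PM = 180° + (-90.21°) = 89.79°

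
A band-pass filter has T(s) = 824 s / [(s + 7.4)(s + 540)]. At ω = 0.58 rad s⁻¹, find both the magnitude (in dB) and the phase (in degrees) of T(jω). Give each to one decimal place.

|T| = -18.5 dB, ∠T = 85.5°

|j0.58| = 0.58
|j0.58 + 7.4| = √(0.58² + 7.4²) = 7.423
|j0.58 + 540| = √(0.58² + 540²) = 540
|T(j0.58)| = 824 × 0.58 / (7.423 × 540) = 0.11923
20 log₁₀(0.11923) = -18.47 dB
∠(j0.58) = 90.00°
∠(j0.58 + 7.4) = arctan(0.58/7.4) = 4.48°
∠(j0.58 + 540) = arctan(0.58/540) = 0.06°
∠T(j0.58) = 90.00° − (4.48° + 0.06°) = 85.46°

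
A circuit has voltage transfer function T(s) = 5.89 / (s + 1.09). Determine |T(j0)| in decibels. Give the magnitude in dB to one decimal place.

14.7 dB

T(0) = 5.89 / 1.09 = 5.4037
20 log₁₀(5.4037) = 14.65 dB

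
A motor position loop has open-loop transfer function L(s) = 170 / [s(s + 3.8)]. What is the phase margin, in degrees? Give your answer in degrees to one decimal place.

Gain crossover: |L(jω)| = 1 at ω ≈ 12.8 rad/s.
∠L(j12.8) = −90° − arctan(12.8/3.8) ≈ -163.42°
PM = 180° + (-163.42°) = 16.58°

16.6°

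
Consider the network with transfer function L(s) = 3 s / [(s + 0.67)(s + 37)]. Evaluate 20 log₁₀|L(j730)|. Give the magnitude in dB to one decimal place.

-47.7 dB

|j730| = 730
|j730 + 0.67| = √(730² + 0.67²) = 730
|j730 + 37| = √(730² + 37²) = 730.9
|L(j730)| = 3 × 730 / (730 × 730.9) = 0.0041043
20 log₁₀(0.0041043) = -47.74 dB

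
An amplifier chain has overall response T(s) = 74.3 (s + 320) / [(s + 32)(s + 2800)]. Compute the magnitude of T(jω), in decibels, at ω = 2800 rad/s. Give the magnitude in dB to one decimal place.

-34.5 dB

|j2800 + 320| = √(2800² + 320²) = 2818
|j2800 + 32| = √(2800² + 32²) = 2800
|j2800 + 2800| = √(2800² + 2800²) = 3960
|T(j2800)| = 74.3 × 2818 / (2800 × 3960) = 0.018884
20 log₁₀(0.018884) = -34.48 dB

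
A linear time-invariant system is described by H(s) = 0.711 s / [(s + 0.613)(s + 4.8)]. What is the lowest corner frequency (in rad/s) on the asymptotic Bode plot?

Break frequencies occur at each pole and zero magnitude: 0.613 rad/s, 4.8 rad/s.
The lowest is 0.613 rad/s.

0.613 rad/s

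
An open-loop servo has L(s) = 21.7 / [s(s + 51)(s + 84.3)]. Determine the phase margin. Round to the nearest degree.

90 deg

Gain crossover: |L(jω)| = 1 at ω ≈ 0.00505 rad/s.
∠L(j0.00505) = −90° − arctan(0.00505/51) − arctan(0.00505/84.3) ≈ -90.01°
PM = 180° + (-90.01°) = 89.99°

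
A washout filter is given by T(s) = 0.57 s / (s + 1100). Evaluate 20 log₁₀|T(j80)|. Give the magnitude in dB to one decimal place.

-27.7 dB

|j80| = 80
|j80 + 1100| = √(80² + 1100²) = 1103
|T(j80)| = 0.57 × 80 / 1103 = 0.041345
20 log₁₀(0.041345) = -27.67 dB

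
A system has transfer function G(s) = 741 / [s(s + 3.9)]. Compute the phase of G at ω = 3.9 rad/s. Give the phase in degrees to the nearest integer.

∠(j3.9 + 3.9) = arctan(3.9/3.9) = 45.00°
∠(j3.9) = 90.00°
∠G(j3.9) = − (45.00° + 90.00°) = -135.00°

-135°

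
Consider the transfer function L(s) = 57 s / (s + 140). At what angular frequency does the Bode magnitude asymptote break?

The single real pole at s = −140 gives a corner at ω = 140 rad/s.

140 rad/s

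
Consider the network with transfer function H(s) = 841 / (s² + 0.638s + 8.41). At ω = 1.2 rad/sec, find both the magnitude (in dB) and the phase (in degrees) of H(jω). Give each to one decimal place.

|H| = 41.6 dB, ∠H = -6.3°

|(j1.2)² + 0.638(j1.2) + 8.41| = |6.97 + j0.7656| = 7.012
|H(j1.2)| = 841 / 7.012 = 119.94
20 log₁₀(119.94) = 41.58 dB
∠[(j1.2)² + 0.638(j1.2) + 8.41] = ∠[6.97 + j0.7656] = 6.27°
∠H(j1.2) = −6.27° = -6.27°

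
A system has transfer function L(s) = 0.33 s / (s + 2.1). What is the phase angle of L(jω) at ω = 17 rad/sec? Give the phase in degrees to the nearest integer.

7°

∠(j17) = 90.00°
∠(j17 + 2.1) = arctan(17/2.1) = 82.96°
∠L(j17) = 90.00° − 82.96° = 7.04°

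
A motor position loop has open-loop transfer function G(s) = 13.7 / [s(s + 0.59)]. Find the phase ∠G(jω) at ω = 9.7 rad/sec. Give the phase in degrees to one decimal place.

-176.5°

∠(j9.7 + 0.59) = arctan(9.7/0.59) = 86.52°
∠(j9.7) = 90.00°
∠G(j9.7) = − (86.52° + 90.00°) = -176.52°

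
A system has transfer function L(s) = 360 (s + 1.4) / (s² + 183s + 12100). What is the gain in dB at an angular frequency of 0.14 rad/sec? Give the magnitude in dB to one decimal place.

-27.6 dB

|j0.14 + 1.4| = √(0.14² + 1.4²) = 1.407
|(j0.14)² + 183(j0.14) + 12100| = |12100 + j25.62| = 1.21e+04
|L(j0.14)| = 360 × 1.407 / 1.21e+04 = 0.041861
20 log₁₀(0.041861) = -27.56 dB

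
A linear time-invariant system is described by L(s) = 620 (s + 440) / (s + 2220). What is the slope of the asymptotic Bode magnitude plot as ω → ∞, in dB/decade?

With 1 zero and 1 pole, the high-frequency asymptotic slope is 20 × (1 − 1) = 0 dB/decade.

0 dB/decade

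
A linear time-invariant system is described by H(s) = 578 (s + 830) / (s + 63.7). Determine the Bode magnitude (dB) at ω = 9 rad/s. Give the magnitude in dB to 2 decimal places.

77.45 dB

|j9 + 830| = √(9² + 830²) = 830
|j9 + 63.7| = √(9² + 63.7²) = 64.33
|H(j9)| = 578 × 830 / 64.33 = 7457.6
20 log₁₀(7457.6) = 77.452 dB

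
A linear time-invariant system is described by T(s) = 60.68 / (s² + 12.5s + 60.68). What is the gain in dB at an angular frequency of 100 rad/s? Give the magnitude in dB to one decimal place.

-44.4 dB

|(j100)² + 12.5(j100) + 60.68| = |-9939.3 + j1250| = 1.002e+04
|T(j100)| = 60.68 / 1.002e+04 = 0.0060573
20 log₁₀(0.0060573) = -44.35 dB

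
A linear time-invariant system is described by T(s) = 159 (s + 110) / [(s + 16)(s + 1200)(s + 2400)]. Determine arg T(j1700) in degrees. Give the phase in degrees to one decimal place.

∠(j1700 + 110) = arctan(1700/110) = 86.30°
∠(j1700 + 16) = arctan(1700/16) = 89.46°
∠(j1700 + 1200) = arctan(1700/1200) = 54.78°
∠(j1700 + 2400) = arctan(1700/2400) = 35.31°
∠T(j1700) = 86.30° − (89.46° + 54.78° + 35.31°) = -93.26°

-93.3°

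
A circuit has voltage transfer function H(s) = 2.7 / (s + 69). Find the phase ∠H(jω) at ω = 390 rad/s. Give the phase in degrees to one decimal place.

∠(j390 + 69) = arctan(390/69) = 79.97°
∠H(j390) = −79.97° = -79.97°

-80.0°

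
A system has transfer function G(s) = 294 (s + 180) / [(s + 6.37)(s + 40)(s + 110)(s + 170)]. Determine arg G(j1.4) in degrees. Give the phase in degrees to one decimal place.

-15.2°

∠(j1.4 + 180) = arctan(1.4/180) = 0.45°
∠(j1.4 + 6.37) = arctan(1.4/6.37) = 12.40°
∠(j1.4 + 40) = arctan(1.4/40) = 2.00°
∠(j1.4 + 110) = arctan(1.4/110) = 0.73°
∠(j1.4 + 170) = arctan(1.4/170) = 0.47°
∠G(j1.4) = 0.45° − (12.40° + 2.00° + 0.73° + 0.47°) = -15.16°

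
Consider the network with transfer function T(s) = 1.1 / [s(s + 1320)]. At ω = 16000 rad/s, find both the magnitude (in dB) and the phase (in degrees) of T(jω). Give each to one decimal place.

|T| = -167.4 dB, ∠T = -175.3 deg

|j16000 + 1320| = √(16000² + 1320²) = 1.605e+04
|j16000| = 1.6e+04
|T(j16000)| = 1.1 / (1.605e+04 × 1.6e+04) = 4.2823e-09
20 log₁₀(4.2823e-09) = -167.37 dB
∠(j16000 + 1320) = arctan(16000/1320) = 85.28°
∠(j16000) = 90.00°
∠T(j16000) = − (85.28° + 90.00°) = -175.28°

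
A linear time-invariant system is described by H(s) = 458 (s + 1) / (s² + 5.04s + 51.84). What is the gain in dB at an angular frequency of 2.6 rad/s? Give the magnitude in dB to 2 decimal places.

|j2.6 + 1| = √(2.6² + 1²) = 2.786
|(j2.6)² + 5.04(j2.6) + 51.84| = |45.08 + j13.104| = 46.95
|H(j2.6)| = 458 × 2.786 / 46.95 = 27.177
20 log₁₀(27.177) = 28.684 dB

28.68 dB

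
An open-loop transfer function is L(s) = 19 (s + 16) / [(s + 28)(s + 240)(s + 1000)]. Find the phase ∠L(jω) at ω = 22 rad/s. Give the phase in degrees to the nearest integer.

9°

∠(j22 + 16) = arctan(22/16) = 53.97°
∠(j22 + 28) = arctan(22/28) = 38.16°
∠(j22 + 240) = arctan(22/240) = 5.24°
∠(j22 + 1000) = arctan(22/1000) = 1.26°
∠L(j22) = 53.97° − (38.16° + 5.24° + 1.26°) = 9.32°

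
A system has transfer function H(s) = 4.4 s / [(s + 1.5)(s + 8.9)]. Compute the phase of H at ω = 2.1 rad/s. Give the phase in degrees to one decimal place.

∠(j2.1) = 90.00°
∠(j2.1 + 1.5) = arctan(2.1/1.5) = 54.46°
∠(j2.1 + 8.9) = arctan(2.1/8.9) = 13.28°
∠H(j2.1) = 90.00° − (54.46° + 13.28°) = 22.26°

22.3°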